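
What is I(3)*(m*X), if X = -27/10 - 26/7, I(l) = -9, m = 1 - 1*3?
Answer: -4041/35 ≈ -115.46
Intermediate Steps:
m = -2 (m = 1 - 3 = -2)
X = -449/70 (X = -27*⅒ - 26*⅐ = -27/10 - 26/7 = -449/70 ≈ -6.4143)
I(3)*(m*X) = -(-18)*(-449)/70 = -9*449/35 = -4041/35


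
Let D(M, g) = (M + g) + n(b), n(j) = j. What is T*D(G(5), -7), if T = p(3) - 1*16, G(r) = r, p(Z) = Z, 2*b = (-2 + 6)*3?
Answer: -52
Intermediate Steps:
b = 6 (b = ((-2 + 6)*3)/2 = (4*3)/2 = (½)*12 = 6)
D(M, g) = 6 + M + g (D(M, g) = (M + g) + 6 = 6 + M + g)
T = -13 (T = 3 - 1*16 = 3 - 16 = -13)
T*D(G(5), -7) = -13*(6 + 5 - 7) = -13*4 = -52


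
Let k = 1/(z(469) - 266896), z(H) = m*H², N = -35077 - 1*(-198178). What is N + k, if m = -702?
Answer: 25228384065317/154679518 ≈ 1.6310e+5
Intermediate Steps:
N = 163101 (N = -35077 + 198178 = 163101)
z(H) = -702*H²
k = -1/154679518 (k = 1/(-702*469² - 266896) = 1/(-702*219961 - 266896) = 1/(-154412622 - 266896) = 1/(-154679518) = -1/154679518 ≈ -6.4650e-9)
N + k = 163101 - 1/154679518 = 25228384065317/154679518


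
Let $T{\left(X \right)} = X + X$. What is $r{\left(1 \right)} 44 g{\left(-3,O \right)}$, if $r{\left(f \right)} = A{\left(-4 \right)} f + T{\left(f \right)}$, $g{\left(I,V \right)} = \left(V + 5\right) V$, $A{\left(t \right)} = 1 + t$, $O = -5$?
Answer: $0$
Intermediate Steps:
$g{\left(I,V \right)} = V \left(5 + V\right)$ ($g{\left(I,V \right)} = \left(5 + V\right) V = V \left(5 + V\right)$)
$T{\left(X \right)} = 2 X$
$r{\left(f \right)} = - f$ ($r{\left(f \right)} = \left(1 - 4\right) f + 2 f = - 3 f + 2 f = - f$)
$r{\left(1 \right)} 44 g{\left(-3,O \right)} = \left(-1\right) 1 \cdot 44 \left(- 5 \left(5 - 5\right)\right) = \left(-1\right) 44 \left(\left(-5\right) 0\right) = \left(-44\right) 0 = 0$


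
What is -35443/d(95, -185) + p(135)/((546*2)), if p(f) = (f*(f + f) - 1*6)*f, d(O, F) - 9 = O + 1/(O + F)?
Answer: 506695005/121667 ≈ 4164.6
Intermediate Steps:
d(O, F) = 9 + O + 1/(F + O) (d(O, F) = 9 + (O + 1/(O + F)) = 9 + (O + 1/(F + O)) = 9 + O + 1/(F + O))
p(f) = f*(-6 + 2*f²) (p(f) = (f*(2*f) - 6)*f = (2*f² - 6)*f = (-6 + 2*f²)*f = f*(-6 + 2*f²))
-35443/d(95, -185) + p(135)/((546*2)) = -35443*(-185 + 95)/(1 + 95² + 9*(-185) + 9*95 - 185*95) + (2*135*(-3 + 135²))/((546*2)) = -35443*(-90/(1 + 9025 - 1665 + 855 - 17575)) + (2*135*(-3 + 18225))/1092 = -35443/((-1/90*(-9359))) + (2*135*18222)*(1/1092) = -35443/9359/90 + 4919940*(1/1092) = -35443*90/9359 + 409995/91 = -3189870/9359 + 409995/91 = 506695005/121667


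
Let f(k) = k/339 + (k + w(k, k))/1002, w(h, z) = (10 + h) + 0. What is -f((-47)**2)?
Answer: -619085/56613 ≈ -10.935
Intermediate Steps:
w(h, z) = 10 + h
f(k) = 5/501 + 280*k/56613 (f(k) = k/339 + (k + (10 + k))/1002 = k*(1/339) + (10 + 2*k)*(1/1002) = k/339 + (5/501 + k/501) = 5/501 + 280*k/56613)
-f((-47)**2) = -(5/501 + (280/56613)*(-47)**2) = -(5/501 + (280/56613)*2209) = -(5/501 + 618520/56613) = -1*619085/56613 = -619085/56613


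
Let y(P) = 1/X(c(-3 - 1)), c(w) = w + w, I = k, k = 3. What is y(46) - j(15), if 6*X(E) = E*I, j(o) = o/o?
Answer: -5/4 ≈ -1.2500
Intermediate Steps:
I = 3
j(o) = 1
c(w) = 2*w
X(E) = E/2 (X(E) = (E*3)/6 = (3*E)/6 = E/2)
y(P) = -¼ (y(P) = 1/((2*(-3 - 1))/2) = 1/((2*(-4))/2) = 1/((½)*(-8)) = 1/(-4) = -¼)
y(46) - j(15) = -¼ - 1*1 = -¼ - 1 = -5/4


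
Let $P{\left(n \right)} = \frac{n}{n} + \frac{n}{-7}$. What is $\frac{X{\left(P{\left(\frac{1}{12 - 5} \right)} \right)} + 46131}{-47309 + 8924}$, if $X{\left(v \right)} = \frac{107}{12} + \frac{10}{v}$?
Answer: $- \frac{123067}{102360} \approx -1.2023$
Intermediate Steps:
$P{\left(n \right)} = 1 - \frac{n}{7}$ ($P{\left(n \right)} = 1 + n \left(- \frac{1}{7}\right) = 1 - \frac{n}{7}$)
$X{\left(v \right)} = \frac{107}{12} + \frac{10}{v}$ ($X{\left(v \right)} = 107 \cdot \frac{1}{12} + \frac{10}{v} = \frac{107}{12} + \frac{10}{v}$)
$\frac{X{\left(P{\left(\frac{1}{12 - 5} \right)} \right)} + 46131}{-47309 + 8924} = \frac{\left(\frac{107}{12} + \frac{10}{1 - \frac{1}{7 \left(12 - 5\right)}}\right) + 46131}{-47309 + 8924} = \frac{\left(\frac{107}{12} + \frac{10}{1 - \frac{1}{7 \cdot 7}}\right) + 46131}{-38385} = \left(\left(\frac{107}{12} + \frac{10}{1 - \frac{1}{49}}\right) + 46131\right) \left(- \frac{1}{38385}\right) = \left(\left(\frac{107}{12} + \frac{10}{\frac{48}{49}}\right) + 46131\right) \left(- \frac{1}{38385}\right) = \left(\left(\frac{107}{12} + 10 \cdot \frac{49}{48}\right) + 46131\right) \left(- \frac{1}{38385}\right) = \left(\left(\frac{107}{12} + \frac{245}{24}\right) + 46131\right) \left(- \frac{1}{38385}\right) = \left(\frac{153}{8} + 46131\right) \left(- \frac{1}{38385}\right) = \frac{369201}{8} \left(- \frac{1}{38385}\right) = - \frac{123067}{102360}$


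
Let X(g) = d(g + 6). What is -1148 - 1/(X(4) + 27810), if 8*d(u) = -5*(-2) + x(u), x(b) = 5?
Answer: -255424268/222495 ≈ -1148.0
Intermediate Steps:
d(u) = 15/8 (d(u) = (-5*(-2) + 5)/8 = (10 + 5)/8 = (⅛)*15 = 15/8)
X(g) = 15/8
-1148 - 1/(X(4) + 27810) = -1148 - 1/(15/8 + 27810) = -1148 - 1/222495/8 = -1148 - 1*8/222495 = -1148 - 8/222495 = -255424268/222495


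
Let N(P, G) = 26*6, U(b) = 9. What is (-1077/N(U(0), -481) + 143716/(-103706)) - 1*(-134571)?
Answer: 362828971433/2696356 ≈ 1.3456e+5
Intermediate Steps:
N(P, G) = 156
(-1077/N(U(0), -481) + 143716/(-103706)) - 1*(-134571) = (-1077/156 + 143716/(-103706)) - 1*(-134571) = (-1077*1/156 + 143716*(-1/103706)) + 134571 = (-359/52 - 71858/51853) + 134571 = -22351843/2696356 + 134571 = 362828971433/2696356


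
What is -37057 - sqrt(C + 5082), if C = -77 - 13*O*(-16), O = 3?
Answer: -37057 - sqrt(5629) ≈ -37132.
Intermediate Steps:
C = 547 (C = -77 - 39*(-16) = -77 - 13*(-48) = -77 + 624 = 547)
-37057 - sqrt(C + 5082) = -37057 - sqrt(547 + 5082) = -37057 - sqrt(5629)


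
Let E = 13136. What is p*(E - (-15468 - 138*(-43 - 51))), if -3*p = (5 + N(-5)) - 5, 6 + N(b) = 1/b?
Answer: 484592/15 ≈ 32306.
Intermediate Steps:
N(b) = -6 + 1/b
p = 31/15 (p = -((5 + (-6 + 1/(-5))) - 5)/3 = -((5 + (-6 - 1/5)) - 5)/3 = -((5 - 31/5) - 5)/3 = -(-6/5 - 5)/3 = -1/3*(-31/5) = 31/15 ≈ 2.0667)
p*(E - (-15468 - 138*(-43 - 51))) = 31*(13136 - (-15468 - 138*(-43 - 51)))/15 = 31*(13136 - (-15468 - 138*(-94)))/15 = 31*(13136 - (-15468 + 12972))/15 = 31*(13136 - 1*(-2496))/15 = 31*(13136 + 2496)/15 = (31/15)*15632 = 484592/15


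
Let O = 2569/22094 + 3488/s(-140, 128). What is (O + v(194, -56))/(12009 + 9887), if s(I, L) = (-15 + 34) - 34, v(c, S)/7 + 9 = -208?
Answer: -580437127/7256553360 ≈ -0.079988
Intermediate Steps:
v(c, S) = -1519 (v(c, S) = -63 + 7*(-208) = -63 - 1456 = -1519)
s(I, L) = -15 (s(I, L) = 19 - 34 = -15)
O = -77025337/331410 (O = 2569/22094 + 3488/(-15) = 2569*(1/22094) + 3488*(-1/15) = 2569/22094 - 3488/15 = -77025337/331410 ≈ -232.42)
(O + v(194, -56))/(12009 + 9887) = (-77025337/331410 - 1519)/(12009 + 9887) = -580437127/331410/21896 = -580437127/331410*1/21896 = -580437127/7256553360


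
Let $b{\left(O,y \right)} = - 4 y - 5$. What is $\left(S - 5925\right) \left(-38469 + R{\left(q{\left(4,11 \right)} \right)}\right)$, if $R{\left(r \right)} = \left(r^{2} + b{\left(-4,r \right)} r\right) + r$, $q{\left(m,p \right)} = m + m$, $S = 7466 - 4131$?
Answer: $100214870$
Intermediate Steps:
$S = 3335$
$b{\left(O,y \right)} = -5 - 4 y$
$q{\left(m,p \right)} = 2 m$
$R{\left(r \right)} = r + r^{2} + r \left(-5 - 4 r\right)$ ($R{\left(r \right)} = \left(r^{2} + \left(-5 - 4 r\right) r\right) + r = \left(r^{2} + r \left(-5 - 4 r\right)\right) + r = r + r^{2} + r \left(-5 - 4 r\right)$)
$\left(S - 5925\right) \left(-38469 + R{\left(q{\left(4,11 \right)} \right)}\right) = \left(3335 - 5925\right) \left(-38469 + 2 \cdot 4 \left(-4 - 3 \cdot 2 \cdot 4\right)\right) = - 2590 \left(-38469 + 8 \left(-4 - 24\right)\right) = - 2590 \left(-38469 + 8 \left(-28\right)\right) = - 2590 \left(-38469 - 224\right) = \left(-2590\right) \left(-38693\right) = 100214870$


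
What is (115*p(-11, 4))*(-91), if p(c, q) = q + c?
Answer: 73255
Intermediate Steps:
p(c, q) = c + q
(115*p(-11, 4))*(-91) = (115*(-11 + 4))*(-91) = (115*(-7))*(-91) = -805*(-91) = 73255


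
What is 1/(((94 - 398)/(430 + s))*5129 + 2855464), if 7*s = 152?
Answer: 1581/4509031328 ≈ 3.5063e-7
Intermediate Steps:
s = 152/7 (s = (⅐)*152 = 152/7 ≈ 21.714)
1/(((94 - 398)/(430 + s))*5129 + 2855464) = 1/(((94 - 398)/(430 + 152/7))*5129 + 2855464) = 1/(-304/3162/7*5129 + 2855464) = 1/(-304*7/3162*5129 + 2855464) = 1/(-1064/1581*5129 + 2855464) = 1/(-5457256/1581 + 2855464) = 1/(4509031328/1581) = 1581/4509031328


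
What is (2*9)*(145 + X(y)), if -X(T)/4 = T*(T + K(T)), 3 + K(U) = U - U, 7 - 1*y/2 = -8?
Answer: -55710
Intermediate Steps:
y = 30 (y = 14 - 2*(-8) = 14 + 16 = 30)
K(U) = -3 (K(U) = -3 + (U - U) = -3 + 0 = -3)
X(T) = -4*T*(-3 + T) (X(T) = -4*T*(T - 3) = -4*T*(-3 + T))
(2*9)*(145 + X(y)) = (2*9)*(145 + 4*30*(3 - 1*30)) = 18*(145 + 4*30*(3 - 30)) = 18*(145 + 4*30*(-27)) = 18*(145 - 3240) = 18*(-3095) = -55710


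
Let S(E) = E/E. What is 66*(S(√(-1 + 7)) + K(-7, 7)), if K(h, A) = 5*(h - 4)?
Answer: -3564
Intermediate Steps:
K(h, A) = -20 + 5*h (K(h, A) = 5*(-4 + h) = -20 + 5*h)
S(E) = 1
66*(S(√(-1 + 7)) + K(-7, 7)) = 66*(1 + (-20 + 5*(-7))) = 66*(1 + (-20 - 35)) = 66*(1 - 55) = 66*(-54) = -3564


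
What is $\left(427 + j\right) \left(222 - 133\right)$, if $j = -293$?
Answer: $11926$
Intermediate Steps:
$\left(427 + j\right) \left(222 - 133\right) = \left(427 - 293\right) \left(222 - 133\right) = 134 \cdot 89 = 11926$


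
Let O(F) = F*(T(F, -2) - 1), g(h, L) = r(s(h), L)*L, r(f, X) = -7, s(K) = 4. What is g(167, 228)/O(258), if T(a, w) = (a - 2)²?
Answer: -266/2818005 ≈ -9.4393e-5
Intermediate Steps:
T(a, w) = (-2 + a)²
g(h, L) = -7*L
O(F) = F*(-1 + (-2 + F)²) (O(F) = F*((-2 + F)² - 1) = F*(-1 + (-2 + F)²))
g(167, 228)/O(258) = (-7*228)/((258*(-1 + (-2 + 258)²))) = -1596*1/(258*(-1 + 256²)) = -1596*1/(258*(-1 + 65536)) = -1596/(258*65535) = -1596/16908030 = -1596*1/16908030 = -266/2818005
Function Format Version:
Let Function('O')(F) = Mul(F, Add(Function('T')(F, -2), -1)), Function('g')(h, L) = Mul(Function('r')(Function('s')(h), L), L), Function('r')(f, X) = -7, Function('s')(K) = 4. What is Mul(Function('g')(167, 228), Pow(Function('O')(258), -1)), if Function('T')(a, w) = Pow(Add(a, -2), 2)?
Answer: Rational(-266, 2818005) ≈ -9.4393e-5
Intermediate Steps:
Function('T')(a, w) = Pow(Add(-2, a), 2)
Function('g')(h, L) = Mul(-7, L)
Function('O')(F) = Mul(F, Add(-1, Pow(Add(-2, F), 2))) (Function('O')(F) = Mul(F, Add(Pow(Add(-2, F), 2), -1)) = Mul(F, Add(-1, Pow(Add(-2, F), 2))))
Mul(Function('g')(167, 228), Pow(Function('O')(258), -1)) = Mul(Mul(-7, 228), Pow(Mul(258, Add(-1, Pow(Add(-2, 258), 2))), -1)) = Mul(-1596, Pow(Mul(258, Add(-1, Pow(256, 2))), -1)) = Mul(-1596, Pow(Mul(258, Add(-1, 65536)), -1)) = Mul(-1596, Pow(Mul(258, 65535), -1)) = Mul(-1596, Pow(16908030, -1)) = Mul(-1596, Rational(1, 16908030)) = Rational(-266, 2818005)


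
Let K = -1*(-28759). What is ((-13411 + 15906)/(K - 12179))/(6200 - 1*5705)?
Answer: 499/1641420 ≈ 0.00030401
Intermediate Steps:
K = 28759
((-13411 + 15906)/(K - 12179))/(6200 - 1*5705) = ((-13411 + 15906)/(28759 - 12179))/(6200 - 1*5705) = (2495/16580)/(6200 - 5705) = (2495*(1/16580))/495 = (499/3316)*(1/495) = 499/1641420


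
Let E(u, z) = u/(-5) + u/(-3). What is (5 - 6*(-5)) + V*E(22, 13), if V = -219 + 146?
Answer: 13373/15 ≈ 891.53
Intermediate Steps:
V = -73
E(u, z) = -8*u/15 (E(u, z) = u*(-⅕) + u*(-⅓) = -u/5 - u/3 = -8*u/15)
(5 - 6*(-5)) + V*E(22, 13) = (5 - 6*(-5)) - (-584)*22/15 = (5 + 30) - 73*(-176/15) = 35 + 12848/15 = 13373/15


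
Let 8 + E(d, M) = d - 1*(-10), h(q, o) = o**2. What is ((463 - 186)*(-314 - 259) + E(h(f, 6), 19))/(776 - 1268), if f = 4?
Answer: 158683/492 ≈ 322.53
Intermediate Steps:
E(d, M) = 2 + d (E(d, M) = -8 + (d - 1*(-10)) = -8 + (d + 10) = -8 + (10 + d) = 2 + d)
((463 - 186)*(-314 - 259) + E(h(f, 6), 19))/(776 - 1268) = ((463 - 186)*(-314 - 259) + (2 + 6**2))/(776 - 1268) = (277*(-573) + (2 + 36))/(-492) = (-158721 + 38)*(-1/492) = -158683*(-1/492) = 158683/492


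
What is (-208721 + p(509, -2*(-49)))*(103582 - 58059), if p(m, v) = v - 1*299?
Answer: -9510756206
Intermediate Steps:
p(m, v) = -299 + v (p(m, v) = v - 299 = -299 + v)
(-208721 + p(509, -2*(-49)))*(103582 - 58059) = (-208721 + (-299 - 2*(-49)))*(103582 - 58059) = (-208721 + (-299 + 98))*45523 = (-208721 - 201)*45523 = -208922*45523 = -9510756206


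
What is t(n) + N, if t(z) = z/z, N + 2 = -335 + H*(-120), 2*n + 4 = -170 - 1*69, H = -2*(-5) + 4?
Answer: -2016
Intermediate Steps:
H = 14 (H = 10 + 4 = 14)
n = -243/2 (n = -2 + (-170 - 1*69)/2 = -2 + (-170 - 69)/2 = -2 + (1/2)*(-239) = -2 - 239/2 = -243/2 ≈ -121.50)
N = -2017 (N = -2 + (-335 + 14*(-120)) = -2 + (-335 - 1680) = -2 - 2015 = -2017)
t(z) = 1
t(n) + N = 1 - 2017 = -2016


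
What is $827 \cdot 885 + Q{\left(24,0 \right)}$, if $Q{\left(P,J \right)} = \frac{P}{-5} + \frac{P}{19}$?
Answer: $\frac{69529689}{95} \approx 7.3189 \cdot 10^{5}$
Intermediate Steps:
$Q{\left(P,J \right)} = - \frac{14 P}{95}$ ($Q{\left(P,J \right)} = P \left(- \frac{1}{5}\right) + P \frac{1}{19} = - \frac{P}{5} + \frac{P}{19} = - \frac{14 P}{95}$)
$827 \cdot 885 + Q{\left(24,0 \right)} = 827 \cdot 885 - \frac{336}{95} = 731895 - \frac{336}{95} = \frac{69529689}{95}$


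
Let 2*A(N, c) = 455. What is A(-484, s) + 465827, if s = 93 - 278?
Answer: 932109/2 ≈ 4.6605e+5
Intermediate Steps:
s = -185
A(N, c) = 455/2 (A(N, c) = (1/2)*455 = 455/2)
A(-484, s) + 465827 = 455/2 + 465827 = 932109/2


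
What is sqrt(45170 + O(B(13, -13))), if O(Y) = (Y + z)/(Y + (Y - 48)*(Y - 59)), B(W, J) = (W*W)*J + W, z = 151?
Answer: sqrt(70696519374546534)/1251048 ≈ 212.53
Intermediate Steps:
B(W, J) = W + J*W**2 (B(W, J) = W**2*J + W = J*W**2 + W = W + J*W**2)
O(Y) = (151 + Y)/(Y + (-59 + Y)*(-48 + Y)) (O(Y) = (Y + 151)/(Y + (Y - 48)*(Y - 59)) = (151 + Y)/(Y + (-48 + Y)*(-59 + Y)) = (151 + Y)/(Y + (-59 + Y)*(-48 + Y)))
sqrt(45170 + O(B(13, -13))) = sqrt(45170 + (151 + 13*(1 - 13*13))/(2832 + (13*(1 - 13*13))**2 - 1378*(1 - 13*13))) = sqrt(45170 + (151 + 13*(1 - 169))/(2832 + (13*(1 - 169))**2 - 1378*(1 - 169))) = sqrt(45170 + (151 + 13*(-168))/(2832 + (13*(-168))**2 - 1378*(-168))) = sqrt(45170 + (151 - 2184)/(2832 + (-2184)**2 - 106*(-2184))) = sqrt(45170 - 2033/(2832 + 4769856 + 231504)) = sqrt(45170 - 2033/5004192) = sqrt(226039350607/5004192) = sqrt(70696519374546534)/1251048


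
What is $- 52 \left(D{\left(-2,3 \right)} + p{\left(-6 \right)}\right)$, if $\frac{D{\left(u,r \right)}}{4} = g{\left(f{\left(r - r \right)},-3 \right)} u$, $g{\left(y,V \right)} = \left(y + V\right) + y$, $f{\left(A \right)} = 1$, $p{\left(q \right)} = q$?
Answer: $-104$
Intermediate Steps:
$g{\left(y,V \right)} = V + 2 y$ ($g{\left(y,V \right)} = \left(V + y\right) + y = V + 2 y$)
$D{\left(u,r \right)} = - 4 u$ ($D{\left(u,r \right)} = 4 \left(-3 + 2 \cdot 1\right) u = 4 \left(-3 + 2\right) u = 4 \left(- u\right) = - 4 u$)
$- 52 \left(D{\left(-2,3 \right)} + p{\left(-6 \right)}\right) = - 52 \left(\left(-4\right) \left(-2\right) - 6\right) = - 52 \left(8 - 6\right) = \left(-52\right) 2 = -104$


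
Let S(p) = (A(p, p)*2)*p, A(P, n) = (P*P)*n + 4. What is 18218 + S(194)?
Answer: 2832956762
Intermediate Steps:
A(P, n) = 4 + n*P**2 (A(P, n) = P**2*n + 4 = n*P**2 + 4 = 4 + n*P**2)
S(p) = p*(8 + 2*p**3) (S(p) = ((4 + p*p**2)*2)*p = ((4 + p**3)*2)*p = (8 + 2*p**3)*p = p*(8 + 2*p**3))
18218 + S(194) = 18218 + 2*194*(4 + 194**3) = 18218 + 2*194*(4 + 7301384) = 18218 + 2*194*7301388 = 18218 + 2832938544 = 2832956762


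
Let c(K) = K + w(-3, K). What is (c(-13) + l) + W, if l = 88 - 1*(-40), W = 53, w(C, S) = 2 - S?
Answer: 183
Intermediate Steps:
c(K) = 2 (c(K) = K + (2 - K) = 2)
l = 128 (l = 88 + 40 = 128)
(c(-13) + l) + W = (2 + 128) + 53 = 130 + 53 = 183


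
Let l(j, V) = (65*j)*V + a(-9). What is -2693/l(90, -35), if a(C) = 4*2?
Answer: 2693/204742 ≈ 0.013153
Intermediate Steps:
a(C) = 8
l(j, V) = 8 + 65*V*j (l(j, V) = (65*j)*V + 8 = 65*V*j + 8 = 8 + 65*V*j)
-2693/l(90, -35) = -2693/(8 + 65*(-35)*90) = -2693/(8 - 204750) = -2693/(-204742) = -2693*(-1/204742) = 2693/204742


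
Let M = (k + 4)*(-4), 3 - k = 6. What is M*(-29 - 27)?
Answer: 224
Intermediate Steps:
k = -3 (k = 3 - 1*6 = 3 - 6 = -3)
M = -4 (M = (-3 + 4)*(-4) = 1*(-4) = -4)
M*(-29 - 27) = -4*(-29 - 27) = -4*(-56) = 224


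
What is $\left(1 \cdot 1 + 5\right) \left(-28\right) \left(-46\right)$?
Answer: $7728$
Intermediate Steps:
$\left(1 \cdot 1 + 5\right) \left(-28\right) \left(-46\right) = \left(1 + 5\right) \left(-28\right) \left(-46\right) = 6 \left(-28\right) \left(-46\right) = \left(-168\right) \left(-46\right) = 7728$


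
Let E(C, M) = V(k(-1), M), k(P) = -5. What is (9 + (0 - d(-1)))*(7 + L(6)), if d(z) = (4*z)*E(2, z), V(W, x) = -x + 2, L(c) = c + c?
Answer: 399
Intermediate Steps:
L(c) = 2*c
V(W, x) = 2 - x
E(C, M) = 2 - M
d(z) = 4*z*(2 - z) (d(z) = (4*z)*(2 - z) = 4*z*(2 - z))
(9 + (0 - d(-1)))*(7 + L(6)) = (9 + (0 - 4*(-1)*(2 - 1*(-1))))*(7 + 2*6) = (9 + (0 - 4*(-1)*(2 + 1)))*(7 + 12) = (9 + (0 - 4*(-1)*3))*19 = (9 + (0 - 1*(-12)))*19 = (9 + (0 + 12))*19 = (9 + 12)*19 = 21*19 = 399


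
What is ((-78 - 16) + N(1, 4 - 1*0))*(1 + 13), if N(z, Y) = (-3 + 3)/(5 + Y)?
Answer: -1316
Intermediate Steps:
N(z, Y) = 0 (N(z, Y) = 0/(5 + Y) = 0)
((-78 - 16) + N(1, 4 - 1*0))*(1 + 13) = ((-78 - 16) + 0)*(1 + 13) = (-94 + 0)*14 = -94*14 = -1316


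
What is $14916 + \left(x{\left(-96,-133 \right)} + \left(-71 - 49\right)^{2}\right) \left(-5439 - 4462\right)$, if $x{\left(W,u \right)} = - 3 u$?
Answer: $-146509983$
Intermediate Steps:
$14916 + \left(x{\left(-96,-133 \right)} + \left(-71 - 49\right)^{2}\right) \left(-5439 - 4462\right) = 14916 + \left(\left(-3\right) \left(-133\right) + \left(-71 - 49\right)^{2}\right) \left(-5439 - 4462\right) = 14916 + \left(399 + \left(-120\right)^{2}\right) \left(-9901\right) = 14916 + \left(399 + 14400\right) \left(-9901\right) = 14916 + 14799 \left(-9901\right) = 14916 - 146524899 = -146509983$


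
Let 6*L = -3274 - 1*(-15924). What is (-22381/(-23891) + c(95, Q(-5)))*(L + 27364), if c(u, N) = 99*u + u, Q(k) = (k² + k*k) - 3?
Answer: 2867071293911/10239 ≈ 2.8001e+8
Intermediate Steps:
L = 6325/3 (L = (-3274 - 1*(-15924))/6 = (-3274 + 15924)/6 = (⅙)*12650 = 6325/3 ≈ 2108.3)
Q(k) = -3 + 2*k² (Q(k) = (k² + k²) - 3 = 2*k² - 3 = -3 + 2*k²)
c(u, N) = 100*u
(-22381/(-23891) + c(95, Q(-5)))*(L + 27364) = (-22381/(-23891) + 100*95)*(6325/3 + 27364) = (-22381*(-1/23891) + 9500)*(88417/3) = (22381/23891 + 9500)*(88417/3) = (226986881/23891)*(88417/3) = 2867071293911/10239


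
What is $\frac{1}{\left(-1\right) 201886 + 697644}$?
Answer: $\frac{1}{495758} \approx 2.0171 \cdot 10^{-6}$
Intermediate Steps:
$\frac{1}{\left(-1\right) 201886 + 697644} = \frac{1}{-201886 + 697644} = \frac{1}{495758}$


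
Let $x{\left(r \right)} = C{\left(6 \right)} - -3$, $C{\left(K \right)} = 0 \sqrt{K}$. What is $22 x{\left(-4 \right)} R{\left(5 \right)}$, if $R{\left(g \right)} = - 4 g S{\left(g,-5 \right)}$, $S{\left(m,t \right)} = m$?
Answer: $-6600$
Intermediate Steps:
$C{\left(K \right)} = 0$
$R{\left(g \right)} = - 4 g^{2}$ ($R{\left(g \right)} = - 4 g g = - 4 g^{2}$)
$x{\left(r \right)} = 3$ ($x{\left(r \right)} = 0 - -3 = 0 + 3 = 3$)
$22 x{\left(-4 \right)} R{\left(5 \right)} = 22 \cdot 3 \left(- 4 \cdot 5^{2}\right) = 66 \left(\left(-4\right) 25\right) = 66 \left(-100\right) = -6600$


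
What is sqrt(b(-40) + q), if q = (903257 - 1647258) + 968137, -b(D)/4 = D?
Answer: 46*sqrt(106) ≈ 473.60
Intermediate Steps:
b(D) = -4*D
q = 224136 (q = -744001 + 968137 = 224136)
sqrt(b(-40) + q) = sqrt(-4*(-40) + 224136) = sqrt(160 + 224136) = sqrt(224296) = 46*sqrt(106)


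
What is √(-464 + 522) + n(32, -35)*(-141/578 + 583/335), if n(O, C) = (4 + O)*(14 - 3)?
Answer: 57368322/96815 + √58 ≈ 600.17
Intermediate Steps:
n(O, C) = 44 + 11*O (n(O, C) = (4 + O)*11 = 44 + 11*O)
√(-464 + 522) + n(32, -35)*(-141/578 + 583/335) = √(-464 + 522) + (44 + 11*32)*(-141/578 + 583/335) = √58 + (44 + 352)*(-141*1/578 + 583*(1/335)) = √58 + 396*(-141/578 + 583/335) = √58 + 396*(289739/193630) = √58 + 57368322/96815 = 57368322/96815 + √58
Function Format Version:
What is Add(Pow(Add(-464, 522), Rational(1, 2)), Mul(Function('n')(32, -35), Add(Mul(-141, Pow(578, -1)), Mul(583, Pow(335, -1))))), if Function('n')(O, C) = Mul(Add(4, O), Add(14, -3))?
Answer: Add(Rational(57368322, 96815), Pow(58, Rational(1, 2))) ≈ 600.17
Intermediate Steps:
Function('n')(O, C) = Add(44, Mul(11, O)) (Function('n')(O, C) = Mul(Add(4, O), 11) = Add(44, Mul(11, O)))
Add(Pow(Add(-464, 522), Rational(1, 2)), Mul(Function('n')(32, -35), Add(Mul(-141, Pow(578, -1)), Mul(583, Pow(335, -1))))) = Add(Pow(Add(-464, 522), Rational(1, 2)), Mul(Add(44, Mul(11, 32)), Add(Mul(-141, Pow(578, -1)), Mul(583, Pow(335, -1))))) = Add(Pow(58, Rational(1, 2)), Mul(Add(44, 352), Add(Mul(-141, Rational(1, 578)), Mul(583, Rational(1, 335))))) = Add(Pow(58, Rational(1, 2)), Mul(396, Add(Rational(-141, 578), Rational(583, 335)))) = Add(Pow(58, Rational(1, 2)), Mul(396, Rational(289739, 193630))) = Add(Pow(58, Rational(1, 2)), Rational(57368322, 96815)) = Add(Rational(57368322, 96815), Pow(58, Rational(1, 2)))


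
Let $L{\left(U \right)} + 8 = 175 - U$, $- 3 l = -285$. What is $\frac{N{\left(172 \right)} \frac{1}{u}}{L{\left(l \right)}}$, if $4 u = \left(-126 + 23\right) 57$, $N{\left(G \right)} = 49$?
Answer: $- \frac{49}{105678} \approx -0.00046367$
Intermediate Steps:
$l = 95$ ($l = \left(- \frac{1}{3}\right) \left(-285\right) = 95$)
$L{\left(U \right)} = 167 - U$ ($L{\left(U \right)} = -8 - \left(-175 + U\right) = 167 - U$)
$u = - \frac{5871}{4}$ ($u = \frac{\left(-126 + 23\right) 57}{4} = \frac{\left(-103\right) 57}{4} = \frac{1}{4} \left(-5871\right) = - \frac{5871}{4} \approx -1467.8$)
$\frac{N{\left(172 \right)} \frac{1}{u}}{L{\left(l \right)}} = \frac{49 \frac{1}{- \frac{5871}{4}}}{167 - 95} = \frac{49 \left(- \frac{4}{5871}\right)}{167 - 95} = - \frac{196}{5871 \cdot 72} = \left(- \frac{196}{5871}\right) \frac{1}{72} = - \frac{49}{105678}$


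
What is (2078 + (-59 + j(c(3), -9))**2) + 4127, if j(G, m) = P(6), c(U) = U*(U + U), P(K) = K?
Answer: 9014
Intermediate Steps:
c(U) = 2*U**2 (c(U) = U*(2*U) = 2*U**2)
j(G, m) = 6
(2078 + (-59 + j(c(3), -9))**2) + 4127 = (2078 + (-59 + 6)**2) + 4127 = (2078 + (-53)**2) + 4127 = (2078 + 2809) + 4127 = 4887 + 4127 = 9014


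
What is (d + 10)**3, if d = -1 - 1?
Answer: 512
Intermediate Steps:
d = -2
(d + 10)**3 = (-2 + 10)**3 = 8**3 = 512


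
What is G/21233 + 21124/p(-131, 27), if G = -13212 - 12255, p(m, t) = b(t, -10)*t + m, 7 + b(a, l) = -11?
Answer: -464239031/13100761 ≈ -35.436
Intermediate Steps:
b(a, l) = -18 (b(a, l) = -7 - 11 = -18)
p(m, t) = m - 18*t (p(m, t) = -18*t + m = m - 18*t)
G = -25467
G/21233 + 21124/p(-131, 27) = -25467/21233 + 21124/(-131 - 18*27) = -25467*1/21233 + 21124/(-131 - 486) = -25467/21233 + 21124/(-617) = -25467/21233 + 21124*(-1/617) = -25467/21233 - 21124/617 = -464239031/13100761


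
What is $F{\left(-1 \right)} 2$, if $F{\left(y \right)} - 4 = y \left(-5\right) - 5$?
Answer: $8$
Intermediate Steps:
$F{\left(y \right)} = -1 - 5 y$ ($F{\left(y \right)} = 4 + \left(y \left(-5\right) - 5\right) = 4 - \left(5 + 5 y\right) = -1 - 5 y$)
$F{\left(-1 \right)} 2 = \left(-1 - -5\right) 2 = \left(-1 + 5\right) 2 = 4 \cdot 2 = 8$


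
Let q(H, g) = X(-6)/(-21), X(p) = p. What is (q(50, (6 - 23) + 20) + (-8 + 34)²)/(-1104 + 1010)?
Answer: -2367/329 ≈ -7.1945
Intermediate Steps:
q(H, g) = 2/7 (q(H, g) = -6/(-21) = -6*(-1/21) = 2/7)
(q(50, (6 - 23) + 20) + (-8 + 34)²)/(-1104 + 1010) = (2/7 + (-8 + 34)²)/(-1104 + 1010) = (2/7 + 26²)/(-94) = (2/7 + 676)*(-1/94) = (4734/7)*(-1/94) = -2367/329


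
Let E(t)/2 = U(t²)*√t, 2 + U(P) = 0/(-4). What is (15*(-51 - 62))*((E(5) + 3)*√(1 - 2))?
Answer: I*(-5085 + 6780*√5) ≈ 10076.0*I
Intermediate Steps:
U(P) = -2 (U(P) = -2 + 0/(-4) = -2 + 0*(-¼) = -2 + 0 = -2)
E(t) = -4*√t (E(t) = 2*(-2*√t) = -4*√t)
(15*(-51 - 62))*((E(5) + 3)*√(1 - 2)) = (15*(-51 - 62))*((-4*√5 + 3)*√(1 - 2)) = (15*(-113))*((3 - 4*√5)*√(-1)) = -1695*(3 - 4*√5)*I = -1695*I*(3 - 4*√5)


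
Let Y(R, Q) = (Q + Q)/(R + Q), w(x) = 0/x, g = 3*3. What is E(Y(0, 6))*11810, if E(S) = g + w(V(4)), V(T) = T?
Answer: 106290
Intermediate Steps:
g = 9
w(x) = 0
Y(R, Q) = 2*Q/(Q + R) (Y(R, Q) = (2*Q)/(Q + R) = 2*Q/(Q + R))
E(S) = 9 (E(S) = 9 + 0 = 9)
E(Y(0, 6))*11810 = 9*11810 = 106290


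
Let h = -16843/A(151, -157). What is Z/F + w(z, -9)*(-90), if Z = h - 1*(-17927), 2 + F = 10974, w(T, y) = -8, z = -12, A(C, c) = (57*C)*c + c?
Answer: 10700513735595/14828175232 ≈ 721.63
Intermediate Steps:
A(C, c) = c + 57*C*c (A(C, c) = 57*C*c + c = c + 57*C*c)
h = 16843/1351456 (h = -16843*(-1/(157*(1 + 57*151))) = -16843*(-1/(157*(1 + 8607))) = -16843/((-157*8608)) = -16843/(-1351456) = -16843*(-1/1351456) = 16843/1351456 ≈ 0.012463)
F = 10972 (F = -2 + 10974 = 10972)
Z = 24227568555/1351456 (Z = 16843/1351456 - 1*(-17927) = 16843/1351456 + 17927 = 24227568555/1351456 ≈ 17927.)
Z/F + w(z, -9)*(-90) = (24227568555/1351456)/10972 - 8*(-90) = (24227568555/1351456)*(1/10972) + 720 = 24227568555/14828175232 + 720 = 10700513735595/14828175232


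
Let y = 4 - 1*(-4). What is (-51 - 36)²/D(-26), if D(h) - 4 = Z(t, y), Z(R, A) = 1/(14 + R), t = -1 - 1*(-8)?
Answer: 158949/85 ≈ 1870.0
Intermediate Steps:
y = 8 (y = 4 + 4 = 8)
t = 7 (t = -1 + 8 = 7)
D(h) = 85/21 (D(h) = 4 + 1/(14 + 7) = 4 + 1/21 = 85/21)
(-51 - 36)²/D(-26) = (-51 - 36)²/(85/21) = (-87)²*(21/85) = 7569*(21/85) = 158949/85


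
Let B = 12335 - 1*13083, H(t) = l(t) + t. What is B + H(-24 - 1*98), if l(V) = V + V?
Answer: -1114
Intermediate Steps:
l(V) = 2*V
H(t) = 3*t (H(t) = 2*t + t = 3*t)
B = -748 (B = 12335 - 13083 = -748)
B + H(-24 - 1*98) = -748 + 3*(-24 - 1*98) = -748 + 3*(-24 - 98) = -748 + 3*(-122) = -748 - 366 = -1114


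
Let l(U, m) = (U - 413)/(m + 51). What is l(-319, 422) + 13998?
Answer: 6620322/473 ≈ 13996.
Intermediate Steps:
l(U, m) = (-413 + U)/(51 + m)
l(-319, 422) + 13998 = (-413 - 319)/(51 + 422) + 13998 = -732/473 + 13998 = 6620322/473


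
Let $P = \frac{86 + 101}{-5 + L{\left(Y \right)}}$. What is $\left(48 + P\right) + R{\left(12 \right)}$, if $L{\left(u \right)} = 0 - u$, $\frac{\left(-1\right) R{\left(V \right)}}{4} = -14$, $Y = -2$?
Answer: $\frac{125}{3} \approx 41.667$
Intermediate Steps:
$R{\left(V \right)} = 56$ ($R{\left(V \right)} = \left(-4\right) \left(-14\right) = 56$)
$L{\left(u \right)} = - u$
$P = - \frac{187}{3}$ ($P = \frac{86 + 101}{-5 - -2} = \frac{187}{-5 + 2} = \frac{187}{-3} = 187 \left(- \frac{1}{3}\right) = - \frac{187}{3} \approx -62.333$)
$\left(48 + P\right) + R{\left(12 \right)} = \left(48 - \frac{187}{3}\right) + 56 = - \frac{43}{3} + 56 = \frac{125}{3}$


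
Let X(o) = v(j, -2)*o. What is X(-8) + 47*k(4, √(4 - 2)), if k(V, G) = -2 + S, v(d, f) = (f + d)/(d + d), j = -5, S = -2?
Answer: -968/5 ≈ -193.60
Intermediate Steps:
v(d, f) = (d + f)/(2*d) (v(d, f) = (d + f)/((2*d)) = (d + f)*(1/(2*d)) = (d + f)/(2*d))
X(o) = 7*o/10 (X(o) = ((½)*(-5 - 2)/(-5))*o = ((½)*(-⅕)*(-7))*o = 7*o/10)
k(V, G) = -4 (k(V, G) = -2 - 2 = -4)
X(-8) + 47*k(4, √(4 - 2)) = (7/10)*(-8) + 47*(-4) = -28/5 - 188 = -968/5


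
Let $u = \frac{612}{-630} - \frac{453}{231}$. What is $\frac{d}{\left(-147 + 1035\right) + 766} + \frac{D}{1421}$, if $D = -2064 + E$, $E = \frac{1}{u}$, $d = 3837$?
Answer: $\frac{2300853419}{2653527086} \approx 0.86709$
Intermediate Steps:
$u = - \frac{1129}{385}$ ($u = 612 \left(- \frac{1}{630}\right) - \frac{151}{77} = - \frac{34}{35} - \frac{151}{77} = - \frac{1129}{385} \approx -2.9325$)
$E = - \frac{385}{1129}$ ($E = \frac{1}{- \frac{1129}{385}} = - \frac{385}{1129} \approx -0.34101$)
$D = - \frac{2330641}{1129}$ ($D = -2064 - \frac{385}{1129} = - \frac{2330641}{1129} \approx -2064.3$)
$\frac{d}{\left(-147 + 1035\right) + 766} + \frac{D}{1421} = \frac{3837}{\left(-147 + 1035\right) + 766} - \frac{2330641}{1129 \cdot 1421} = \frac{3837}{888 + 766} - \frac{2330641}{1604309} = \frac{3837}{1654} - \frac{2330641}{1604309} = \frac{2300853419}{2653527086}$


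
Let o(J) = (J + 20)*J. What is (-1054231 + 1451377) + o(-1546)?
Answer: 2756342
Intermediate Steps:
o(J) = J*(20 + J) (o(J) = (20 + J)*J = J*(20 + J))
(-1054231 + 1451377) + o(-1546) = (-1054231 + 1451377) - 1546*(20 - 1546) = 397146 - 1546*(-1526) = 397146 + 2359196 = 2756342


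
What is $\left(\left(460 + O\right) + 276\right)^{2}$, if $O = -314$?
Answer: $178084$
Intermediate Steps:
$\left(\left(460 + O\right) + 276\right)^{2} = \left(\left(460 - 314\right) + 276\right)^{2} = \left(146 + 276\right)^{2} = 422^{2} = 178084$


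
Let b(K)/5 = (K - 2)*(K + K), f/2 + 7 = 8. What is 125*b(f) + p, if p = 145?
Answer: 145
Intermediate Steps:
f = 2 (f = -14 + 2*8 = -14 + 16 = 2)
b(K) = 10*K*(-2 + K) (b(K) = 5*((K - 2)*(K + K)) = 5*((-2 + K)*(2*K)) = 5*(2*K*(-2 + K)) = 10*K*(-2 + K))
125*b(f) + p = 125*(10*2*(-2 + 2)) + 145 = 125*(10*2*0) + 145 = 125*0 + 145 = 0 + 145 = 145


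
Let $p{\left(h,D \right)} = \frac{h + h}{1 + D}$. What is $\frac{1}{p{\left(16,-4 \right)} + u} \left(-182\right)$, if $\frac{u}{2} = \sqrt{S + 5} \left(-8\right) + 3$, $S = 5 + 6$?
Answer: $\frac{273}{103} \approx 2.6505$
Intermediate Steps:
$S = 11$
$p{\left(h,D \right)} = \frac{2 h}{1 + D}$
$u = -58$ ($u = 2 \left(\sqrt{11 + 5} \left(-8\right) + 3\right) = 2 \left(\sqrt{16} \left(-8\right) + 3\right) = 2 \left(4 \left(-8\right) + 3\right) = 2 \left(-32 + 3\right) = 2 \left(-29\right) = -58$)
$\frac{1}{p{\left(16,-4 \right)} + u} \left(-182\right) = \frac{1}{2 \cdot 16 \frac{1}{1 - 4} - 58} \left(-182\right) = \frac{1}{2 \cdot 16 \frac{1}{-3} - 58} \left(-182\right) = \frac{1}{2 \cdot 16 \left(- \frac{1}{3}\right) - 58} \left(-182\right) = \frac{1}{- \frac{32}{3} - 58} \left(-182\right) = \frac{1}{- \frac{206}{3}} \left(-182\right) = \left(- \frac{3}{206}\right) \left(-182\right) = \frac{273}{103}$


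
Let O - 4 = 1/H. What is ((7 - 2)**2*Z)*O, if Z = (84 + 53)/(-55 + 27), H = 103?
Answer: -202075/412 ≈ -490.47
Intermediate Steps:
O = 413/103 (O = 4 + 1/103 = 413/103 ≈ 4.0097)
Z = -137/28 (Z = 137/(-28) = 137*(-1/28) = -137/28 ≈ -4.8929)
((7 - 2)**2*Z)*O = ((7 - 2)**2*(-137/28))*(413/103) = (5**2*(-137/28))*(413/103) = (25*(-137/28))*(413/103) = -3425/28*413/103 = -202075/412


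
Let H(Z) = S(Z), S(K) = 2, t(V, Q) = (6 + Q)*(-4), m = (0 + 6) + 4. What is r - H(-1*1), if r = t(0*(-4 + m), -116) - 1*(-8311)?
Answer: 8749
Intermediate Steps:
m = 10 (m = 6 + 4 = 10)
t(V, Q) = -24 - 4*Q
H(Z) = 2
r = 8751 (r = (-24 - 4*(-116)) - 1*(-8311) = (-24 + 464) + 8311 = 440 + 8311 = 8751)
r - H(-1*1) = 8751 - 1*2 = 8751 - 2 = 8749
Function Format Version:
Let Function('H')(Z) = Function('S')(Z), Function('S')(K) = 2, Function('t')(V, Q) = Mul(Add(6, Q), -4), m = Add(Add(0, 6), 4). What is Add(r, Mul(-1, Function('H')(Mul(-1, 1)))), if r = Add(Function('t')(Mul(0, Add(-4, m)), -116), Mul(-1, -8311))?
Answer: 8749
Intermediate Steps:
m = 10 (m = Add(6, 4) = 10)
Function('t')(V, Q) = Add(-24, Mul(-4, Q))
Function('H')(Z) = 2
r = 8751 (r = Add(Add(-24, Mul(-4, -116)), Mul(-1, -8311)) = Add(Add(-24, 464), 8311) = Add(440, 8311) = 8751)
Add(r, Mul(-1, Function('H')(Mul(-1, 1)))) = Add(8751, Mul(-1, 2)) = Add(8751, -2) = 8749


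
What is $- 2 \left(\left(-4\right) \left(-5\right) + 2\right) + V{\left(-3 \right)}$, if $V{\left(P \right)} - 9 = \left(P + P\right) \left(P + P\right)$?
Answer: $1$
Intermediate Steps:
$V{\left(P \right)} = 9 + 4 P^{2}$ ($V{\left(P \right)} = 9 + \left(P + P\right) \left(P + P\right) = 9 + 2 P 2 P = 9 + 4 P^{2}$)
$- 2 \left(\left(-4\right) \left(-5\right) + 2\right) + V{\left(-3 \right)} = - 2 \left(\left(-4\right) \left(-5\right) + 2\right) + \left(9 + 4 \left(-3\right)^{2}\right) = - 2 \left(20 + 2\right) + \left(9 + 4 \cdot 9\right) = \left(-2\right) 22 + \left(9 + 36\right) = -44 + 45 = 1$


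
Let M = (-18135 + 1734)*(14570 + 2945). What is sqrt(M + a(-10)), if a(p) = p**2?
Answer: I*sqrt(287263415) ≈ 16949.0*I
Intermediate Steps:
M = -287263515 (M = -16401*17515 = -287263515)
sqrt(M + a(-10)) = sqrt(-287263515 + (-10)**2) = sqrt(-287263515 + 100) = sqrt(-287263415) = I*sqrt(287263415)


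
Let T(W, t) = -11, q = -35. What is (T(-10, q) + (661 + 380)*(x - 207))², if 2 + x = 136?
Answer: 5776608016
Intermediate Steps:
x = 134 (x = -2 + 136 = 134)
(T(-10, q) + (661 + 380)*(x - 207))² = (-11 + (661 + 380)*(134 - 207))² = (-11 + 1041*(-73))² = (-11 - 75993)² = (-76004)² = 5776608016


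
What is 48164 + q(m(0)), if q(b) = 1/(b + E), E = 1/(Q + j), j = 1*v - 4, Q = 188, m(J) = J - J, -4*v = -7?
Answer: 193399/4 ≈ 48350.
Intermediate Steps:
v = 7/4 (v = -¼*(-7) = 7/4 ≈ 1.7500)
m(J) = 0
j = -9/4 (j = 1*(7/4) - 4 = 7/4 - 4 = -9/4 ≈ -2.2500)
E = 4/743 (E = 1/(188 - 9/4) = 1/(743/4) = 4/743 ≈ 0.0053836)
q(b) = 1/(4/743 + b) (q(b) = 1/(b + 4/743) = 1/(4/743 + b))
48164 + q(m(0)) = 48164 + 743/(4 + 743*0) = 48164 + 743/(4 + 0) = 48164 + 743/4 = 193399/4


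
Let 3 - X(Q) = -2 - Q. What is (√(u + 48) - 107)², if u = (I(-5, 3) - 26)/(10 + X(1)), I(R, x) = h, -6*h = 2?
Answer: 551777/48 - 535*√267/6 ≈ 10038.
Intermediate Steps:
X(Q) = 5 + Q (X(Q) = 3 - (-2 - Q) = 3 + (2 + Q) = 5 + Q)
h = -⅓ (h = -⅙*2 = -⅓ ≈ -0.33333)
I(R, x) = -⅓
u = -79/48 (u = (-⅓ - 26)/(10 + (5 + 1)) = -79/(3*(10 + 6)) = -79/3/16 = -79/3*1/16 = -79/48 ≈ -1.6458)
(√(u + 48) - 107)² = (√(-79/48 + 48) - 107)² = (√(2225/48) - 107)² = (5*√267/12 - 107)² = (-107 + 5*√267/12)²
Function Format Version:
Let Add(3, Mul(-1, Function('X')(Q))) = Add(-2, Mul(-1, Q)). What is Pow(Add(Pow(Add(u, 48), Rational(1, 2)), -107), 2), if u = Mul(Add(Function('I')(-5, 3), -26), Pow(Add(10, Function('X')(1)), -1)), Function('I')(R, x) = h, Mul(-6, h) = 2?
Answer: Add(Rational(551777, 48), Mul(Rational(-535, 6), Pow(267, Rational(1, 2)))) ≈ 10038.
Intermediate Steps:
Function('X')(Q) = Add(5, Q) (Function('X')(Q) = Add(3, Mul(-1, Add(-2, Mul(-1, Q)))) = Add(3, Add(2, Q)) = Add(5, Q))
h = Rational(-1, 3) (h = Mul(Rational(-1, 6), 2) = Rational(-1, 3) ≈ -0.33333)
Function('I')(R, x) = Rational(-1, 3)
u = Rational(-79, 48) (u = Mul(Add(Rational(-1, 3), -26), Pow(Add(10, Add(5, 1)), -1)) = Mul(Rational(-79, 3), Pow(Add(10, 6), -1)) = Mul(Rational(-79, 3), Pow(16, -1)) = Mul(Rational(-79, 3), Rational(1, 16)) = Rational(-79, 48) ≈ -1.6458)
Pow(Add(Pow(Add(u, 48), Rational(1, 2)), -107), 2) = Pow(Add(Pow(Add(Rational(-79, 48), 48), Rational(1, 2)), -107), 2) = Pow(Add(Pow(Rational(2225, 48), Rational(1, 2)), -107), 2) = Pow(Add(Mul(Rational(5, 12), Pow(267, Rational(1, 2))), -107), 2) = Pow(Add(-107, Mul(Rational(5, 12), Pow(267, Rational(1, 2)))), 2)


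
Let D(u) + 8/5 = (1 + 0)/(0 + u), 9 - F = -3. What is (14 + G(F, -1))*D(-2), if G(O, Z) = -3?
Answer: -231/10 ≈ -23.100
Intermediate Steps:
F = 12 (F = 9 - 1*(-3) = 9 + 3 = 12)
D(u) = -8/5 + 1/u (D(u) = -8/5 + (1 + 0)/(0 + u) = -8/5 + 1/u)
(14 + G(F, -1))*D(-2) = (14 - 3)*(-8/5 + 1/(-2)) = 11*(-8/5 - 1/2) = 11*(-21/10) = -231/10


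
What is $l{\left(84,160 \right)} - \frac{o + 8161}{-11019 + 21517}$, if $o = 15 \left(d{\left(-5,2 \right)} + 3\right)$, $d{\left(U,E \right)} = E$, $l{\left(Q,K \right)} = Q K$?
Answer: $\frac{2432498}{181} \approx 13439.0$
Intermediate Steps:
$l{\left(Q,K \right)} = K Q$
$o = 75$ ($o = 15 \left(2 + 3\right) = 15 \cdot 5 = 75$)
$l{\left(84,160 \right)} - \frac{o + 8161}{-11019 + 21517} = 160 \cdot 84 - \frac{75 + 8161}{-11019 + 21517} = 13440 - \frac{8236}{10498} = 13440 - 8236 \cdot \frac{1}{10498} = 13440 - \frac{142}{181} = \frac{2432498}{181}$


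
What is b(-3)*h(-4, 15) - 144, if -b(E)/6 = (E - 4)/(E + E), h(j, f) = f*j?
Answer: 276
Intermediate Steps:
b(E) = -3*(-4 + E)/E (b(E) = -6*(E - 4)/(E + E) = -6*(-4 + E)/(2*E) = -6*(-4 + E)*1/(2*E) = -3*(-4 + E)/E)
b(-3)*h(-4, 15) - 144 = (-3 + 12/(-3))*(15*(-4)) - 144 = (-3 + 12*(-1/3))*(-60) - 144 = (-3 - 4)*(-60) - 144 = -7*(-60) - 144 = 420 - 144 = 276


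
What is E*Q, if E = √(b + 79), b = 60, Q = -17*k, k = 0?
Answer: 0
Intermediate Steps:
Q = 0 (Q = -17*0 = 0)
E = √139 (E = √(60 + 79) = √139 ≈ 11.790)
E*Q = √139*0 = 0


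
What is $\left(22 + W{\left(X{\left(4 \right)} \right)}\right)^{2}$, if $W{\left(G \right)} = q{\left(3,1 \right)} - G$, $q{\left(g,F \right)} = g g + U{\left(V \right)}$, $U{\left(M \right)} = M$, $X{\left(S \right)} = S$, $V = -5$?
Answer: $484$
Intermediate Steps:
$q{\left(g,F \right)} = -5 + g^{2}$ ($q{\left(g,F \right)} = g g - 5 = g^{2} - 5 = -5 + g^{2}$)
$W{\left(G \right)} = 4 - G$ ($W{\left(G \right)} = \left(-5 + 3^{2}\right) - G = \left(-5 + 9\right) - G = 4 - G$)
$\left(22 + W{\left(X{\left(4 \right)} \right)}\right)^{2} = \left(22 + \left(4 - 4\right)\right)^{2} = \left(22 + 0\right)^{2} = 22^{2} = 484$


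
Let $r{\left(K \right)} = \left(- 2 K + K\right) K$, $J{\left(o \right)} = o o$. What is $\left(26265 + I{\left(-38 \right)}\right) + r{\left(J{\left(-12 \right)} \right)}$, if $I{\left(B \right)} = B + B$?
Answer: $5453$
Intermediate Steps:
$I{\left(B \right)} = 2 B$
$J{\left(o \right)} = o^{2}$
$r{\left(K \right)} = - K^{2}$ ($r{\left(K \right)} = - K K = - K^{2}$)
$\left(26265 + I{\left(-38 \right)}\right) + r{\left(J{\left(-12 \right)} \right)} = \left(26265 + 2 \left(-38\right)\right) - \left(\left(-12\right)^{2}\right)^{2} = \left(26265 - 76\right) - 144^{2} = 26189 - 20736 = 5453$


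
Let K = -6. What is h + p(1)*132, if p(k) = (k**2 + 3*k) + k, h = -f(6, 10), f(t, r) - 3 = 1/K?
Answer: 3943/6 ≈ 657.17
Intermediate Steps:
f(t, r) = 17/6 (f(t, r) = 3 + 1/(-6) = 3 - 1/6 = 17/6)
h = -17/6 (h = -1*17/6 = -17/6 ≈ -2.8333)
p(k) = k**2 + 4*k
h + p(1)*132 = -17/6 + (1*(4 + 1))*132 = -17/6 + (1*5)*132 = -17/6 + 5*132 = -17/6 + 660 = 3943/6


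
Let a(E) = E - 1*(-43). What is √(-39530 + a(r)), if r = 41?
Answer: 11*I*√326 ≈ 198.61*I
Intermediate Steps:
a(E) = 43 + E (a(E) = E + 43 = 43 + E)
√(-39530 + a(r)) = √(-39530 + (43 + 41)) = √(-39530 + 84) = √(-39446) = 11*I*√326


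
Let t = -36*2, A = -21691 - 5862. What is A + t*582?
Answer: -69457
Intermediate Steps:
A = -27553
t = -72
A + t*582 = -27553 - 72*582 = -27553 - 41904 = -69457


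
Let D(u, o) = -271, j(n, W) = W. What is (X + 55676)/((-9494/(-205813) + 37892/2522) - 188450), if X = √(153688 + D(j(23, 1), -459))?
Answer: -153719181122/520261208147 - 5521919*√153417/1040522416294 ≈ -0.29754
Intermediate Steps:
X = √153417 (X = √(153688 - 271) = √153417 ≈ 391.68)
(X + 55676)/((-9494/(-205813) + 37892/2522) - 188450) = (√153417 + 55676)/((-9494/(-205813) + 37892/2522) - 188450) = (55676 + √153417)/((-9494*(-1/205813) + 37892*(1/2522)) - 188450) = (55676 + √153417)/((202/4379 + 18946/1261) - 188450) = (55676 + √153417)/(83219256/5521919 - 188450) = (55676 + √153417)/(-1040522416294/5521919) = (55676 + √153417)*(-5521919/1040522416294) = -153719181122/520261208147 - 5521919*√153417/1040522416294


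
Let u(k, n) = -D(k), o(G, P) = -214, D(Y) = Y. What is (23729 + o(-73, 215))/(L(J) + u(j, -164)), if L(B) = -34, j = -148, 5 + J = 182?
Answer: 23515/114 ≈ 206.27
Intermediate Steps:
J = 177 (J = -5 + 182 = 177)
u(k, n) = -k
(23729 + o(-73, 215))/(L(J) + u(j, -164)) = (23729 - 214)/(-34 - 1*(-148)) = 23515/(-34 + 148) = 23515/114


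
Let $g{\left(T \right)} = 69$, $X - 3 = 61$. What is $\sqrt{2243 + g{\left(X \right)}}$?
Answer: $34 \sqrt{2} \approx 48.083$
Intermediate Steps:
$X = 64$ ($X = 3 + 61 = 64$)
$\sqrt{2243 + g{\left(X \right)}} = \sqrt{2243 + 69} = \sqrt{2312} = 34 \sqrt{2}$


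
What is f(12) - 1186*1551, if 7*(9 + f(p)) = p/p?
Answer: -12876464/7 ≈ -1.8395e+6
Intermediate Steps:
f(p) = -62/7 (f(p) = -9 + (p/p)/7 = -9 + (1/7)*1 = -9 + 1/7 = -62/7)
f(12) - 1186*1551 = -62/7 - 1186*1551 = -62/7 - 1839486 = -12876464/7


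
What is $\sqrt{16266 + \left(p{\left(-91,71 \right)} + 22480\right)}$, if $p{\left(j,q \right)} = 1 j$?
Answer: $3 \sqrt{4295} \approx 196.61$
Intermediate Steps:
$p{\left(j,q \right)} = j$
$\sqrt{16266 + \left(p{\left(-91,71 \right)} + 22480\right)} = \sqrt{16266 + \left(-91 + 22480\right)} = \sqrt{16266 + 22389} = \sqrt{38655} = 3 \sqrt{4295}$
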